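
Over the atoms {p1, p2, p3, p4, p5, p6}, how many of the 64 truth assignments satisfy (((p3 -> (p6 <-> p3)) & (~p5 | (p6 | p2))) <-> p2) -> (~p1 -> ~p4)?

Initial set: {T ((((p3 -> (p6 <-> p3)) & (~p5 | (p6 | p2))) <-> p2) -> (~p1 -> ~p4))}.
T ((((p3 -> (p6 <-> p3)) & (~p5 | (p6 | p2))) <-> p2) -> (~p1 -> ~p4)): β-rule — branch into F (((p3 -> (p6 <-> p3)) & (~p5 | (p6 | p2))) <-> p2)  //  T (~p1 -> ~p4).
  branch 1 (add F (((p3 -> (p6 <-> p3)) & (~p5 | (p6 | p2))) <-> p2)):
    F (((p3 -> (p6 <-> p3)) & (~p5 | (p6 | p2))) <-> p2): β-rule — branch into T ((p3 -> (p6 <-> p3)) & (~p5 | (p6 | p2))), F p2  //  F ((p3 -> (p6 <-> p3)) & (~p5 | (p6 | p2))), T p2.
      branch 1.1 (add T ((p3 -> (p6 <-> p3)) & (~p5 | (p6 | p2))), F p2):
        T ((p3 -> (p6 <-> p3)) & (~p5 | (p6 | p2))): α-rule — add T (p3 -> (p6 <-> p3)), T (~p5 | (p6 | p2)).
        T (p3 -> (p6 <-> p3)): β-rule — branch into F p3  //  T (p6 <-> p3).
          branch 1.1.1 (add F p3):
            T (~p5 | (p6 | p2)): β-rule — branch into T ~p5  //  T (p6 | p2).
              branch 1.1.1.1 (add T ~p5):
                ○ open, literals {p2=F, p3=F, p5=F}.
              branch 1.1.1.2 (add T (p6 | p2)):
                T (p6 | p2): β-rule — branch into T p6  //  T p2.
                  branch 1.1.1.2.1 (add T p6):
                    ○ open, literals {p2=F, p3=F, p6=T}.
                  branch 1.1.1.2.2 (add T p2):
                    × closes — contains both p2 and ~p2.
          branch 1.1.2 (add T (p6 <-> p3)):
            T (~p5 | (p6 | p2)): β-rule — branch into T ~p5  //  T (p6 | p2).
              branch 1.1.2.1 (add T ~p5):
                T (p6 <-> p3): β-rule — branch into T p6, T p3  //  F p6, F p3.
                  branch 1.1.2.1.1 (add T p6, T p3):
                    ○ open, literals {p2=F, p3=T, p5=F, p6=T}.
                  branch 1.1.2.1.2 (add F p6, F p3):
                    ○ open, literals {p2=F, p3=F, p5=F, p6=F}.
              branch 1.1.2.2 (add T (p6 | p2)):
                T (p6 <-> p3): β-rule — branch into T p6, T p3  //  F p6, F p3.
                  branch 1.1.2.2.1 (add T p6, T p3):
                    T (p6 | p2): β-rule — branch into T p6  //  T p2.
                      branch 1.1.2.2.1.1 (add T p6):
                        ○ open, literals {p2=F, p3=T, p6=T}.
                      branch 1.1.2.2.1.2 (add T p2):
                        × closes — contains both p2 and ~p2.
                  branch 1.1.2.2.2 (add F p6, F p3):
                    T (p6 | p2): β-rule — branch into T p6  //  T p2.
                      branch 1.1.2.2.2.1 (add T p6):
                        × closes — contains both p6 and ~p6.
                      branch 1.1.2.2.2.2 (add T p2):
                        × closes — contains both p2 and ~p2.
      branch 1.2 (add F ((p3 -> (p6 <-> p3)) & (~p5 | (p6 | p2))), T p2):
        F ((p3 -> (p6 <-> p3)) & (~p5 | (p6 | p2))): β-rule — branch into F (p3 -> (p6 <-> p3))  //  F (~p5 | (p6 | p2)).
          branch 1.2.1 (add F (p3 -> (p6 <-> p3))):
            F (p3 -> (p6 <-> p3)): α-rule — add T p3, F (p6 <-> p3).
            F (p6 <-> p3): β-rule — branch into T p6, F p3  //  F p6, T p3.
              branch 1.2.1.1 (add T p6, F p3):
                × closes — contains both p3 and ~p3.
              branch 1.2.1.2 (add F p6, T p3):
                ○ open, literals {p2=T, p3=T, p6=F}.
          branch 1.2.2 (add F (~p5 | (p6 | p2))):
            F (~p5 | (p6 | p2)): α-rule — add F ~p5, F (p6 | p2).
            F (p6 | p2): α-rule — add F p6, F p2.
            × closes — contains both p2 and ~p2.
  branch 2 (add T (~p1 -> ~p4)):
    T (~p1 -> ~p4): β-rule — branch into F ~p1  //  T ~p4.
      branch 2.1 (add F ~p1):
        ○ open, literals {p1=T}.
      branch 2.2 (add T ~p4):
        ○ open, literals {p4=F}.
6 branches closed, 8 open.
Each open branch fixes some atoms; the unmentioned ones are free. Counting distinct full assignments: branch {p2=F, p3=F, p5=F} (p1, p4, p6) contributes 8 new; branch {p2=F, p3=F, p6=T} (p1, p4, p5) contributes 4 new; branch {p2=F, p3=T, p5=F, p6=T} (p1, p4) contributes 4 new; branch {p2=F, p3=F, p5=F, p6=F} (p1, p4) contributes 0 new; branch {p2=F, p3=T, p6=T} (p1, p4, p5) contributes 4 new; branch {p2=T, p3=T, p6=F} (p1, p4, p5) contributes 8 new; branch {p1=T} (p2, p3, p4, p5, p6) contributes 18 new; branch {p4=F} (p1, p2, p3, p5, p6) contributes 9 new. Total: 55.

55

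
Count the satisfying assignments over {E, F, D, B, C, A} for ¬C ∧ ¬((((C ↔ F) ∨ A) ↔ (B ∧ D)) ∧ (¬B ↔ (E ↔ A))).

26

Initial set: {(¬C ∧ ¬((((C ↔ F) ∨ A) ↔ (B ∧ D)) ∧ (¬B ↔ (E ↔ A))))}.
(¬C ∧ ¬((((C ↔ F) ∨ A) ↔ (B ∧ D)) ∧ (¬B ↔ (E ↔ A)))): α-rule — add ¬C, ¬((((C ↔ F) ∨ A) ↔ (B ∧ D)) ∧ (¬B ↔ (E ↔ A))).
¬((((C ↔ F) ∨ A) ↔ (B ∧ D)) ∧ (¬B ↔ (E ↔ A))): β-rule — branch into ¬(((C ↔ F) ∨ A) ↔ (B ∧ D))  //  ¬(¬B ↔ (E ↔ A)).
  branch 1 (add ¬(((C ↔ F) ∨ A) ↔ (B ∧ D))):
    ¬(((C ↔ F) ∨ A) ↔ (B ∧ D)): β-rule — branch into ((C ↔ F) ∨ A), ¬(B ∧ D)  //  ¬((C ↔ F) ∨ A), (B ∧ D).
      branch 1.1 (add ((C ↔ F) ∨ A), ¬(B ∧ D)):
        ((C ↔ F) ∨ A): β-rule — branch into (C ↔ F)  //  A.
          branch 1.1.1 (add (C ↔ F)):
            ¬(B ∧ D): β-rule — branch into ¬B  //  ¬D.
              branch 1.1.1.1 (add ¬B):
                (C ↔ F): β-rule — branch into C, F  //  ¬C, ¬F.
                  branch 1.1.1.1.1 (add C, F):
                    × closes — contains both C and ¬C.
                  branch 1.1.1.1.2 (add ¬C, ¬F):
                    ○ open, literals {B=F, C=F, F=F}.
              branch 1.1.1.2 (add ¬D):
                (C ↔ F): β-rule — branch into C, F  //  ¬C, ¬F.
                  branch 1.1.1.2.1 (add C, F):
                    × closes — contains both C and ¬C.
                  branch 1.1.1.2.2 (add ¬C, ¬F):
                    ○ open, literals {C=F, D=F, F=F}.
          branch 1.1.2 (add A):
            ¬(B ∧ D): β-rule — branch into ¬B  //  ¬D.
              branch 1.1.2.1 (add ¬B):
                ○ open, literals {A=T, B=F, C=F}.
              branch 1.1.2.2 (add ¬D):
                ○ open, literals {A=T, C=F, D=F}.
      branch 1.2 (add ¬((C ↔ F) ∨ A), (B ∧ D)):
        ¬((C ↔ F) ∨ A): α-rule — add ¬(C ↔ F), ¬A.
        (B ∧ D): α-rule — add B, D.
        ¬(C ↔ F): β-rule — branch into C, ¬F  //  ¬C, F.
          branch 1.2.1 (add C, ¬F):
            × closes — contains both C and ¬C.
          branch 1.2.2 (add ¬C, F):
            ○ open, literals {A=F, B=T, C=F, D=T, F=T}.
  branch 2 (add ¬(¬B ↔ (E ↔ A))):
    ¬(¬B ↔ (E ↔ A)): β-rule — branch into ¬B, ¬(E ↔ A)  //  ¬¬B, (E ↔ A).
      branch 2.1 (add ¬B, ¬(E ↔ A)):
        ¬(E ↔ A): β-rule — branch into E, ¬A  //  ¬E, A.
          branch 2.1.1 (add E, ¬A):
            ○ open, literals {A=F, B=F, C=F, E=T}.
          branch 2.1.2 (add ¬E, A):
            ○ open, literals {A=T, B=F, C=F, E=F}.
      branch 2.2 (add ¬¬B, (E ↔ A)):
        (E ↔ A): β-rule — branch into E, A  //  ¬E, ¬A.
          branch 2.2.1 (add E, A):
            ○ open, literals {A=T, B=T, C=F, E=T}.
          branch 2.2.2 (add ¬E, ¬A):
            ○ open, literals {A=F, B=T, C=F, E=F}.
3 branches closed, 9 open.
Each open branch fixes some atoms; the unmentioned ones are free. Counting distinct full assignments: branch {B=F, C=F, F=F} (E, D, A) contributes 8 new; branch {C=F, D=F, F=F} (E, B, A) contributes 4 new; branch {A=T, B=F, C=F} (E, F, D) contributes 4 new; branch {A=T, C=F, D=F} (E, F, B) contributes 2 new; branch {A=F, B=T, C=F, D=T, F=T} (E) contributes 2 new; branch {A=F, B=F, C=F, E=T} (F, D) contributes 2 new; branch {A=T, B=F, C=F, E=F} (F, D) contributes 0 new; branch {A=T, B=T, C=F, E=T} (F, D) contributes 2 new; branch {A=F, B=T, C=F, E=F} (F, D) contributes 2 new. Total: 26.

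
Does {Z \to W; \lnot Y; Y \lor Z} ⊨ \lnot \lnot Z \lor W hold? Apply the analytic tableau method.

Initial set: {(Z \to W); \lnot Y; (Y \lor Z); \lnot (\lnot \lnot Z \lor W)}.
\lnot (\lnot \lnot Z \lor W): α-rule — add \lnot \lnot \lnot Z, \lnot W.
\lnot \lnot \lnot Z: drop double negation, giving \lnot Z.
(Z \to W): β-rule — branch into \lnot Z  //  W.
  branch 1 (add \lnot Z):
    (Y \lor Z): β-rule — branch into Y  //  Z.
      branch 1.1 (add Y):
        × closes — contains both Y and \lnot Y.
      branch 1.2 (add Z):
        × closes — contains both Z and \lnot Z.
  branch 2 (add W):
    × closes — contains both W and \lnot W.
All 3 branches close.
Every branch closed, so the premises entail the conclusion.

Yes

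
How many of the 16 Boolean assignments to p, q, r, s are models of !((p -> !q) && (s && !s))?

Initial set: {T !((p -> !q) && (s && !s))}.
T !((p -> !q) && (s && !s)): β-rule — branch into F (p -> !q)  //  F (s && !s).
  branch 1 (add F (p -> !q)):
    F (p -> !q): α-rule — add T p, F !q.
    ○ open, literals {p=T, q=T}.
  branch 2 (add F (s && !s)):
    F (s && !s): β-rule — branch into F s  //  F !s.
      branch 2.1 (add F s):
        ○ open, literals {s=F}.
      branch 2.2 (add F !s):
        ○ open, literals {s=T}.
0 branches closed, 3 open.
Each open branch fixes some atoms; the unmentioned ones are free. Counting distinct full assignments: branch {p=T, q=T} (r, s) contributes 4 new; branch {s=F} (p, q, r) contributes 6 new; branch {s=T} (p, q, r) contributes 6 new. Total: 16.

16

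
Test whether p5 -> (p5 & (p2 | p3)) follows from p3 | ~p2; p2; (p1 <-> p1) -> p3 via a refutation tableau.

Yes

Initial set: {(p3 | ~p2); p2; ((p1 <-> p1) -> p3); ~(p5 -> (p5 & (p2 | p3)))}.
~(p5 -> (p5 & (p2 | p3))): α-rule — add p5, ~(p5 & (p2 | p3)).
(p3 | ~p2): β-rule — branch into p3  //  ~p2.
  branch 1 (add p3):
    ((p1 <-> p1) -> p3): β-rule — branch into ~(p1 <-> p1)  //  p3.
      branch 1.1 (add ~(p1 <-> p1)):
        ~(p5 & (p2 | p3)): β-rule — branch into ~p5  //  ~(p2 | p3).
          branch 1.1.1 (add ~p5):
            × closes — contains both p5 and ~p5.
          branch 1.1.2 (add ~(p2 | p3)):
            ~(p2 | p3): α-rule — add ~p2, ~p3.
            × closes — contains both p2 and ~p2.
      branch 1.2 (add p3):
        ~(p5 & (p2 | p3)): β-rule — branch into ~p5  //  ~(p2 | p3).
          branch 1.2.1 (add ~p5):
            × closes — contains both p5 and ~p5.
          branch 1.2.2 (add ~(p2 | p3)):
            ~(p2 | p3): α-rule — add ~p2, ~p3.
            × closes — contains both p2 and ~p2.
  branch 2 (add ~p2):
    × closes — contains both p2 and ~p2.
All 5 branches close.
Every branch closed, so the premises entail the conclusion.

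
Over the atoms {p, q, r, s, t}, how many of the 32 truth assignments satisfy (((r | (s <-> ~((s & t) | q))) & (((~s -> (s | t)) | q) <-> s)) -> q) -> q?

Initial set: {((((r | (s <-> ~((s & t) | q))) & (((~s -> (s | t)) | q) <-> s)) -> q) -> q)}.
((((r | (s <-> ~((s & t) | q))) & (((~s -> (s | t)) | q) <-> s)) -> q) -> q): β-rule — branch into ~(((r | (s <-> ~((s & t) | q))) & (((~s -> (s | t)) | q) <-> s)) -> q)  //  q.
  branch 1 (add ~(((r | (s <-> ~((s & t) | q))) & (((~s -> (s | t)) | q) <-> s)) -> q)):
    ~(((r | (s <-> ~((s & t) | q))) & (((~s -> (s | t)) | q) <-> s)) -> q): α-rule — add ((r | (s <-> ~((s & t) | q))) & (((~s -> (s | t)) | q) <-> s)), ~q.
    ((r | (s <-> ~((s & t) | q))) & (((~s -> (s | t)) | q) <-> s)): α-rule — add (r | (s <-> ~((s & t) | q))), (((~s -> (s | t)) | q) <-> s).
    (r | (s <-> ~((s & t) | q))): β-rule — branch into r  //  (s <-> ~((s & t) | q)).
      branch 1.1 (add r):
        (((~s -> (s | t)) | q) <-> s): β-rule — branch into ((~s -> (s | t)) | q), s  //  ~((~s -> (s | t)) | q), ~s.
          branch 1.1.1 (add ((~s -> (s | t)) | q), s):
            ((~s -> (s | t)) | q): β-rule — branch into (~s -> (s | t))  //  q.
              branch 1.1.1.1 (add (~s -> (s | t))):
                (~s -> (s | t)): β-rule — branch into ~~s  //  (s | t).
                  branch 1.1.1.1.1 (add ~~s):
                    ○ open, literals {q=false, r=true, s=true}.
                  branch 1.1.1.1.2 (add (s | t)):
                    (s | t): β-rule — branch into s  //  t.
                      branch 1.1.1.1.2.1 (add s):
                        ○ open, literals {q=false, r=true, s=true}.
                      branch 1.1.1.1.2.2 (add t):
                        ○ open, literals {q=false, r=true, s=true, t=true}.
              branch 1.1.1.2 (add q):
                × closes — contains both q and ~q.
          branch 1.1.2 (add ~((~s -> (s | t)) | q), ~s):
            ~((~s -> (s | t)) | q): α-rule — add ~(~s -> (s | t)), ~q.
            ~(~s -> (s | t)): α-rule — add ~s, ~(s | t).
            ~(s | t): α-rule — add ~s, ~t.
            ○ open, literals {q=false, r=true, s=false, t=false}.
      branch 1.2 (add (s <-> ~((s & t) | q))):
        (((~s -> (s | t)) | q) <-> s): β-rule — branch into ((~s -> (s | t)) | q), s  //  ~((~s -> (s | t)) | q), ~s.
          branch 1.2.1 (add ((~s -> (s | t)) | q), s):
            (s <-> ~((s & t) | q)): β-rule — branch into s, ~((s & t) | q)  //  ~s, ~~((s & t) | q).
              branch 1.2.1.1 (add s, ~((s & t) | q)):
                ~((s & t) | q): α-rule — add ~(s & t), ~q.
                ((~s -> (s | t)) | q): β-rule — branch into (~s -> (s | t))  //  q.
                  branch 1.2.1.1.1 (add (~s -> (s | t))):
                    ~(s & t): β-rule — branch into ~s  //  ~t.
                      branch 1.2.1.1.1.1 (add ~s):
                        × closes — contains both s and ~s.
                      branch 1.2.1.1.1.2 (add ~t):
                        (~s -> (s | t)): β-rule — branch into ~~s  //  (s | t).
                          branch 1.2.1.1.1.2.1 (add ~~s):
                            ○ open, literals {q=false, s=true, t=false}.
                          branch 1.2.1.1.1.2.2 (add (s | t)):
                            (s | t): β-rule — branch into s  //  t.
                              branch 1.2.1.1.1.2.2.1 (add s):
                                ○ open, literals {q=false, s=true, t=false}.
                              branch 1.2.1.1.1.2.2.2 (add t):
                                × closes — contains both t and ~t.
                  branch 1.2.1.1.2 (add q):
                    × closes — contains both q and ~q.
              branch 1.2.1.2 (add ~s, ~~((s & t) | q)):
                × closes — contains both s and ~s.
          branch 1.2.2 (add ~((~s -> (s | t)) | q), ~s):
            ~((~s -> (s | t)) | q): α-rule — add ~(~s -> (s | t)), ~q.
            ~(~s -> (s | t)): α-rule — add ~s, ~(s | t).
            ~(s | t): α-rule — add ~s, ~t.
            (s <-> ~((s & t) | q)): β-rule — branch into s, ~((s & t) | q)  //  ~s, ~~((s & t) | q).
              branch 1.2.2.1 (add s, ~((s & t) | q)):
                × closes — contains both s and ~s.
              branch 1.2.2.2 (add ~s, ~~((s & t) | q)):
                ~~((s & t) | q): β-rule — branch into (s & t)  //  q.
                  branch 1.2.2.2.1 (add (s & t)):
                    (s & t): α-rule — add s, t.
                    × closes — contains both s and ~s.
                  branch 1.2.2.2.2 (add q):
                    × closes — contains both q and ~q.
  branch 2 (add q):
    ○ open, literals {q=true}.
8 branches closed, 7 open.
Each open branch fixes some atoms; the unmentioned ones are free. Counting distinct full assignments: branch {q=false, r=true, s=true} (p, t) contributes 4 new; branch {q=false, r=true, s=true} (p, t) contributes 0 new; branch {q=false, r=true, s=true, t=true} (p) contributes 0 new; branch {q=false, r=true, s=false, t=false} (p) contributes 2 new; branch {q=false, s=true, t=false} (p, r) contributes 2 new; branch {q=false, s=true, t=false} (p, r) contributes 0 new; branch {q=true} (p, r, s, t) contributes 16 new. Total: 24.

24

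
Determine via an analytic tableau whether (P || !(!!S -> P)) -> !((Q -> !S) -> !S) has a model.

Initial set: {((P || !(!!S -> P)) -> !((Q -> !S) -> !S))}.
((P || !(!!S -> P)) -> !((Q -> !S) -> !S)): β-rule — branch into !(P || !(!!S -> P))  //  !((Q -> !S) -> !S).
  branch 1 (add !(P || !(!!S -> P))):
    !(P || !(!!S -> P)): α-rule — add !P, !!(!!S -> P).
    !!(!!S -> P): β-rule — branch into !!!S  //  P.
      branch 1.1 (add !!!S):
        !!!S: drop double negation, giving !S.
        ○ open, literals {P=F, S=F}.
      branch 1.2 (add P):
        × closes — contains both P and !P.
  branch 2 (add !((Q -> !S) -> !S)):
    !((Q -> !S) -> !S): α-rule — add (Q -> !S), !!S.
    (Q -> !S): β-rule — branch into !Q  //  !S.
      branch 2.1 (add !Q):
        ○ open, literals {Q=F, S=T}.
      branch 2.2 (add !S):
        × closes — contains both S and !S.
2 branches closed, 2 open.
An open branch gives a satisfying assignment: P=F, S=F.

Satisfiable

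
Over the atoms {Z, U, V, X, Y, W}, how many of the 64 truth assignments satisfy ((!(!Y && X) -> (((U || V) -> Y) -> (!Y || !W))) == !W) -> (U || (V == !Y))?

Initial set: {(((!(!Y && X) -> (((U || V) -> Y) -> (!Y || !W))) == !W) -> (U || (V == !Y)))}.
(((!(!Y && X) -> (((U || V) -> Y) -> (!Y || !W))) == !W) -> (U || (V == !Y))): β-rule — branch into !((!(!Y && X) -> (((U || V) -> Y) -> (!Y || !W))) == !W)  //  (U || (V == !Y)).
  branch 1 (add !((!(!Y && X) -> (((U || V) -> Y) -> (!Y || !W))) == !W)):
    !((!(!Y && X) -> (((U || V) -> Y) -> (!Y || !W))) == !W): β-rule — branch into (!(!Y && X) -> (((U || V) -> Y) -> (!Y || !W))), !!W  //  !(!(!Y && X) -> (((U || V) -> Y) -> (!Y || !W))), !W.
      branch 1.1 (add (!(!Y && X) -> (((U || V) -> Y) -> (!Y || !W))), !!W):
        (!(!Y && X) -> (((U || V) -> Y) -> (!Y || !W))): β-rule — branch into !!(!Y && X)  //  (((U || V) -> Y) -> (!Y || !W)).
          branch 1.1.1 (add !!(!Y && X)):
            !!(!Y && X): α-rule — add !Y, X.
            ○ open, literals {W=T, X=T, Y=F}.
          branch 1.1.2 (add (((U || V) -> Y) -> (!Y || !W))):
            (((U || V) -> Y) -> (!Y || !W)): β-rule — branch into !((U || V) -> Y)  //  (!Y || !W).
              branch 1.1.2.1 (add !((U || V) -> Y)):
                !((U || V) -> Y): α-rule — add (U || V), !Y.
                (U || V): β-rule — branch into U  //  V.
                  branch 1.1.2.1.1 (add U):
                    ○ open, literals {U=T, W=T, Y=F}.
                  branch 1.1.2.1.2 (add V):
                    ○ open, literals {V=T, W=T, Y=F}.
              branch 1.1.2.2 (add (!Y || !W)):
                (!Y || !W): β-rule — branch into !Y  //  !W.
                  branch 1.1.2.2.1 (add !Y):
                    ○ open, literals {W=T, Y=F}.
                  branch 1.1.2.2.2 (add !W):
                    × closes — contains both W and !W.
      branch 1.2 (add !(!(!Y && X) -> (((U || V) -> Y) -> (!Y || !W))), !W):
        !(!(!Y && X) -> (((U || V) -> Y) -> (!Y || !W))): α-rule — add !(!Y && X), !(((U || V) -> Y) -> (!Y || !W)).
        !(((U || V) -> Y) -> (!Y || !W)): α-rule — add ((U || V) -> Y), !(!Y || !W).
        !(!Y || !W): α-rule — add !!Y, !!W.
        × closes — contains both W and !W.
  branch 2 (add (U || (V == !Y))):
    (U || (V == !Y)): β-rule — branch into U  //  (V == !Y).
      branch 2.1 (add U):
        ○ open, literals {U=T}.
      branch 2.2 (add (V == !Y)):
        (V == !Y): β-rule — branch into V, !Y  //  !V, !!Y.
          branch 2.2.1 (add V, !Y):
            ○ open, literals {V=T, Y=F}.
          branch 2.2.2 (add !V, !!Y):
            ○ open, literals {V=F, Y=T}.
2 branches closed, 7 open.
Each open branch fixes some atoms; the unmentioned ones are free. Counting distinct full assignments: branch {W=T, X=T, Y=F} (Z, U, V) contributes 8 new; branch {U=T, W=T, Y=F} (Z, V, X) contributes 4 new; branch {V=T, W=T, Y=F} (Z, U, X) contributes 2 new; branch {W=T, Y=F} (Z, U, V, X) contributes 2 new; branch {U=T} (Z, V, X, Y, W) contributes 24 new; branch {V=T, Y=F} (Z, U, X, W) contributes 4 new; branch {V=F, Y=T} (Z, U, X, W) contributes 8 new. Total: 52.

52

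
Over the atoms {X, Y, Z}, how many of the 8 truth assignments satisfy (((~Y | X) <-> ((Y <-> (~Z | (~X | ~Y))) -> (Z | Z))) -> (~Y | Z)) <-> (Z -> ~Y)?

5

Initial set: {T ((((~Y | X) <-> ((Y <-> (~Z | (~X | ~Y))) -> (Z | Z))) -> (~Y | Z)) <-> (Z -> ~Y))}.
T ((((~Y | X) <-> ((Y <-> (~Z | (~X | ~Y))) -> (Z | Z))) -> (~Y | Z)) <-> (Z -> ~Y)): β-rule — branch into T (((~Y | X) <-> ((Y <-> (~Z | (~X | ~Y))) -> (Z | Z))) -> (~Y | Z)), T (Z -> ~Y)  //  F (((~Y | X) <-> ((Y <-> (~Z | (~X | ~Y))) -> (Z | Z))) -> (~Y | Z)), F (Z -> ~Y).
  branch 1 (add T (((~Y | X) <-> ((Y <-> (~Z | (~X | ~Y))) -> (Z | Z))) -> (~Y | Z)), T (Z -> ~Y)):
    T (((~Y | X) <-> ((Y <-> (~Z | (~X | ~Y))) -> (Z | Z))) -> (~Y | Z)): β-rule — branch into F ((~Y | X) <-> ((Y <-> (~Z | (~X | ~Y))) -> (Z | Z)))  //  T (~Y | Z).
      branch 1.1 (add F ((~Y | X) <-> ((Y <-> (~Z | (~X | ~Y))) -> (Z | Z)))):
        T (Z -> ~Y): β-rule — branch into F Z  //  T ~Y.
          branch 1.1.1 (add F Z):
            F ((~Y | X) <-> ((Y <-> (~Z | (~X | ~Y))) -> (Z | Z))): β-rule — branch into T (~Y | X), F ((Y <-> (~Z | (~X | ~Y))) -> (Z | Z))  //  F (~Y | X), T ((Y <-> (~Z | (~X | ~Y))) -> (Z | Z)).
              branch 1.1.1.1 (add T (~Y | X), F ((Y <-> (~Z | (~X | ~Y))) -> (Z | Z))):
                F ((Y <-> (~Z | (~X | ~Y))) -> (Z | Z)): α-rule — add T (Y <-> (~Z | (~X | ~Y))), F (Z | Z).
                F (Z | Z): α-rule — add F Z, F Z.
                T (~Y | X): β-rule — branch into T ~Y  //  T X.
                  branch 1.1.1.1.1 (add T ~Y):
                    T (Y <-> (~Z | (~X | ~Y))): β-rule — branch into T Y, T (~Z | (~X | ~Y))  //  F Y, F (~Z | (~X | ~Y)).
                      branch 1.1.1.1.1.1 (add T Y, T (~Z | (~X | ~Y))):
                        × closes — contains both Y and ~Y.
                      branch 1.1.1.1.1.2 (add F Y, F (~Z | (~X | ~Y))):
                        F (~Z | (~X | ~Y)): α-rule — add F ~Z, F (~X | ~Y).
                        × closes — contains both Z and ~Z.
                  branch 1.1.1.1.2 (add T X):
                    T (Y <-> (~Z | (~X | ~Y))): β-rule — branch into T Y, T (~Z | (~X | ~Y))  //  F Y, F (~Z | (~X | ~Y)).
                      branch 1.1.1.1.2.1 (add T Y, T (~Z | (~X | ~Y))):
                        T (~Z | (~X | ~Y)): β-rule — branch into T ~Z  //  T (~X | ~Y).
                          branch 1.1.1.1.2.1.1 (add T ~Z):
                            ○ open, literals {X=T, Y=T, Z=F}.
                          branch 1.1.1.1.2.1.2 (add T (~X | ~Y)):
                            T (~X | ~Y): β-rule — branch into T ~X  //  T ~Y.
                              branch 1.1.1.1.2.1.2.1 (add T ~X):
                                × closes — contains both X and ~X.
                              branch 1.1.1.1.2.1.2.2 (add T ~Y):
                                × closes — contains both Y and ~Y.
                      branch 1.1.1.1.2.2 (add F Y, F (~Z | (~X | ~Y))):
                        F (~Z | (~X | ~Y)): α-rule — add F ~Z, F (~X | ~Y).
                        × closes — contains both Z and ~Z.
              branch 1.1.1.2 (add F (~Y | X), T ((Y <-> (~Z | (~X | ~Y))) -> (Z | Z))):
                F (~Y | X): α-rule — add F ~Y, F X.
                T ((Y <-> (~Z | (~X | ~Y))) -> (Z | Z)): β-rule — branch into F (Y <-> (~Z | (~X | ~Y)))  //  T (Z | Z).
                  branch 1.1.1.2.1 (add F (Y <-> (~Z | (~X | ~Y)))):
                    F (Y <-> (~Z | (~X | ~Y))): β-rule — branch into T Y, F (~Z | (~X | ~Y))  //  F Y, T (~Z | (~X | ~Y)).
                      branch 1.1.1.2.1.1 (add T Y, F (~Z | (~X | ~Y))):
                        F (~Z | (~X | ~Y)): α-rule — add F ~Z, F (~X | ~Y).
                        × closes — contains both Z and ~Z.
                      branch 1.1.1.2.1.2 (add F Y, T (~Z | (~X | ~Y))):
                        × closes — contains both Y and ~Y.
                  branch 1.1.1.2.2 (add T (Z | Z)):
                    T (Z | Z): β-rule — branch into T Z  //  T Z.
                      branch 1.1.1.2.2.1 (add T Z):
                        × closes — contains both Z and ~Z.
                      branch 1.1.1.2.2.2 (add T Z):
                        × closes — contains both Z and ~Z.
          branch 1.1.2 (add T ~Y):
            F ((~Y | X) <-> ((Y <-> (~Z | (~X | ~Y))) -> (Z | Z))): β-rule — branch into T (~Y | X), F ((Y <-> (~Z | (~X | ~Y))) -> (Z | Z))  //  F (~Y | X), T ((Y <-> (~Z | (~X | ~Y))) -> (Z | Z)).
              branch 1.1.2.1 (add T (~Y | X), F ((Y <-> (~Z | (~X | ~Y))) -> (Z | Z))):
                F ((Y <-> (~Z | (~X | ~Y))) -> (Z | Z)): α-rule — add T (Y <-> (~Z | (~X | ~Y))), F (Z | Z).
                F (Z | Z): α-rule — add F Z, F Z.
                T (~Y | X): β-rule — branch into T ~Y  //  T X.
                  branch 1.1.2.1.1 (add T ~Y):
                    T (Y <-> (~Z | (~X | ~Y))): β-rule — branch into T Y, T (~Z | (~X | ~Y))  //  F Y, F (~Z | (~X | ~Y)).
                      branch 1.1.2.1.1.1 (add T Y, T (~Z | (~X | ~Y))):
                        × closes — contains both Y and ~Y.
                      branch 1.1.2.1.1.2 (add F Y, F (~Z | (~X | ~Y))):
                        F (~Z | (~X | ~Y)): α-rule — add F ~Z, F (~X | ~Y).
                        × closes — contains both Z and ~Z.
                  branch 1.1.2.1.2 (add T X):
                    T (Y <-> (~Z | (~X | ~Y))): β-rule — branch into T Y, T (~Z | (~X | ~Y))  //  F Y, F (~Z | (~X | ~Y)).
                      branch 1.1.2.1.2.1 (add T Y, T (~Z | (~X | ~Y))):
                        × closes — contains both Y and ~Y.
                      branch 1.1.2.1.2.2 (add F Y, F (~Z | (~X | ~Y))):
                        F (~Z | (~X | ~Y)): α-rule — add F ~Z, F (~X | ~Y).
                        × closes — contains both Z and ~Z.
              branch 1.1.2.2 (add F (~Y | X), T ((Y <-> (~Z | (~X | ~Y))) -> (Z | Z))):
                F (~Y | X): α-rule — add F ~Y, F X.
                × closes — contains both Y and ~Y.
      branch 1.2 (add T (~Y | Z)):
        T (Z -> ~Y): β-rule — branch into F Z  //  T ~Y.
          branch 1.2.1 (add F Z):
            T (~Y | Z): β-rule — branch into T ~Y  //  T Z.
              branch 1.2.1.1 (add T ~Y):
                ○ open, literals {Y=F, Z=F}.
              branch 1.2.1.2 (add T Z):
                × closes — contains both Z and ~Z.
          branch 1.2.2 (add T ~Y):
            T (~Y | Z): β-rule — branch into T ~Y  //  T Z.
              branch 1.2.2.1 (add T ~Y):
                ○ open, literals {Y=F}.
              branch 1.2.2.2 (add T Z):
                ○ open, literals {Y=F, Z=T}.
  branch 2 (add F (((~Y | X) <-> ((Y <-> (~Z | (~X | ~Y))) -> (Z | Z))) -> (~Y | Z)), F (Z -> ~Y)):
    F (((~Y | X) <-> ((Y <-> (~Z | (~X | ~Y))) -> (Z | Z))) -> (~Y | Z)): α-rule — add T ((~Y | X) <-> ((Y <-> (~Z | (~X | ~Y))) -> (Z | Z))), F (~Y | Z).
    F (Z -> ~Y): α-rule — add T Z, F ~Y.
    F (~Y | Z): α-rule — add F ~Y, F Z.
    × closes — contains both Z and ~Z.
16 branches closed, 4 open.
Each open branch fixes some atoms; the unmentioned ones are free. Counting distinct full assignments: branch {X=T, Y=T, Z=F} (none free) contributes 1 new; branch {Y=F, Z=F} (X) contributes 2 new; branch {Y=F} (X, Z) contributes 2 new; branch {Y=F, Z=T} (X) contributes 0 new. Total: 5.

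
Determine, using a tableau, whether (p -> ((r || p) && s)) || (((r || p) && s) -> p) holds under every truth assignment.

Assume the negation and expand:
Initial set: {F ((p -> ((r || p) && s)) || (((r || p) && s) -> p))}.
F ((p -> ((r || p) && s)) || (((r || p) && s) -> p)): α-rule — add F (p -> ((r || p) && s)), F (((r || p) && s) -> p).
F (p -> ((r || p) && s)): α-rule — add T p, F ((r || p) && s).
F (((r || p) && s) -> p): α-rule — add T ((r || p) && s), F p.
× closes — contains both p and !p.
All 1 branch closes.
Every branch closed, so the negation is unsatisfiable and the formula is valid.

Valid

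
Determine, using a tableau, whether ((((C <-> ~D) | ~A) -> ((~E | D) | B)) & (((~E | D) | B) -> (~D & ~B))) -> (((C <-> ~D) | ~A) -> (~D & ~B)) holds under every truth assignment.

Assume the negation and expand:
Initial set: {F (((((C <-> ~D) | ~A) -> ((~E | D) | B)) & (((~E | D) | B) -> (~D & ~B))) -> (((C <-> ~D) | ~A) -> (~D & ~B)))}.
F (((((C <-> ~D) | ~A) -> ((~E | D) | B)) & (((~E | D) | B) -> (~D & ~B))) -> (((C <-> ~D) | ~A) -> (~D & ~B))): α-rule — add T ((((C <-> ~D) | ~A) -> ((~E | D) | B)) & (((~E | D) | B) -> (~D & ~B))), F (((C <-> ~D) | ~A) -> (~D & ~B)).
T ((((C <-> ~D) | ~A) -> ((~E | D) | B)) & (((~E | D) | B) -> (~D & ~B))): α-rule — add T (((C <-> ~D) | ~A) -> ((~E | D) | B)), T (((~E | D) | B) -> (~D & ~B)).
F (((C <-> ~D) | ~A) -> (~D & ~B)): α-rule — add T ((C <-> ~D) | ~A), F (~D & ~B).
T (((C <-> ~D) | ~A) -> ((~E | D) | B)): β-rule — branch into F ((C <-> ~D) | ~A)  //  T ((~E | D) | B).
  branch 1 (add F ((C <-> ~D) | ~A)):
    F ((C <-> ~D) | ~A): α-rule — add F (C <-> ~D), F ~A.
    T (((~E | D) | B) -> (~D & ~B)): β-rule — branch into F ((~E | D) | B)  //  T (~D & ~B).
      branch 1.1 (add F ((~E | D) | B)):
        F ((~E | D) | B): α-rule — add F (~E | D), F B.
        F (~E | D): α-rule — add F ~E, F D.
        T ((C <-> ~D) | ~A): β-rule — branch into T (C <-> ~D)  //  T ~A.
          branch 1.1.1 (add T (C <-> ~D)):
            F (~D & ~B): β-rule — branch into F ~D  //  F ~B.
              branch 1.1.1.1 (add F ~D):
                × closes — contains both D and ~D.
              branch 1.1.1.2 (add F ~B):
                × closes — contains both B and ~B.
          branch 1.1.2 (add T ~A):
            × closes — contains both A and ~A.
      branch 1.2 (add T (~D & ~B)):
        T (~D & ~B): α-rule — add T ~D, T ~B.
        T ((C <-> ~D) | ~A): β-rule — branch into T (C <-> ~D)  //  T ~A.
          branch 1.2.1 (add T (C <-> ~D)):
            F (~D & ~B): β-rule — branch into F ~D  //  F ~B.
              branch 1.2.1.1 (add F ~D):
                × closes — contains both D and ~D.
              branch 1.2.1.2 (add F ~B):
                × closes — contains both B and ~B.
          branch 1.2.2 (add T ~A):
            × closes — contains both A and ~A.
  branch 2 (add T ((~E | D) | B)):
    T (((~E | D) | B) -> (~D & ~B)): β-rule — branch into F ((~E | D) | B)  //  T (~D & ~B).
      branch 2.1 (add F ((~E | D) | B)):
        F ((~E | D) | B): α-rule — add F (~E | D), F B.
        F (~E | D): α-rule — add F ~E, F D.
        T ((C <-> ~D) | ~A): β-rule — branch into T (C <-> ~D)  //  T ~A.
          branch 2.1.1 (add T (C <-> ~D)):
            F (~D & ~B): β-rule — branch into F ~D  //  F ~B.
              branch 2.1.1.1 (add F ~D):
                × closes — contains both D and ~D.
              branch 2.1.1.2 (add F ~B):
                × closes — contains both B and ~B.
          branch 2.1.2 (add T ~A):
            F (~D & ~B): β-rule — branch into F ~D  //  F ~B.
              branch 2.1.2.1 (add F ~D):
                × closes — contains both D and ~D.
              branch 2.1.2.2 (add F ~B):
                × closes — contains both B and ~B.
      branch 2.2 (add T (~D & ~B)):
        T (~D & ~B): α-rule — add T ~D, T ~B.
        T ((C <-> ~D) | ~A): β-rule — branch into T (C <-> ~D)  //  T ~A.
          branch 2.2.1 (add T (C <-> ~D)):
            F (~D & ~B): β-rule — branch into F ~D  //  F ~B.
              branch 2.2.1.1 (add F ~D):
                × closes — contains both D and ~D.
              branch 2.2.1.2 (add F ~B):
                × closes — contains both B and ~B.
          branch 2.2.2 (add T ~A):
            F (~D & ~B): β-rule — branch into F ~D  //  F ~B.
              branch 2.2.2.1 (add F ~D):
                × closes — contains both D and ~D.
              branch 2.2.2.2 (add F ~B):
                × closes — contains both B and ~B.
All 14 branches close.
Every branch closed, so the negation is unsatisfiable and the formula is valid.

Valid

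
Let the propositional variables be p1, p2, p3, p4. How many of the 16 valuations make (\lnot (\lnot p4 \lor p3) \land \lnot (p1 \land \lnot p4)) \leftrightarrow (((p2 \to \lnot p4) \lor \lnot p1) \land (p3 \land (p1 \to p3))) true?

5

Initial set: {((\lnot (\lnot p4 \lor p3) \land \lnot (p1 \land \lnot p4)) \leftrightarrow (((p2 \to \lnot p4) \lor \lnot p1) \land (p3 \land (p1 \to p3))))}.
((\lnot (\lnot p4 \lor p3) \land \lnot (p1 \land \lnot p4)) \leftrightarrow (((p2 \to \lnot p4) \lor \lnot p1) \land (p3 \land (p1 \to p3)))): β-rule — branch into (\lnot (\lnot p4 \lor p3) \land \lnot (p1 \land \lnot p4)), (((p2 \to \lnot p4) \lor \lnot p1) \land (p3 \land (p1 \to p3)))  //  \lnot (\lnot (\lnot p4 \lor p3) \land \lnot (p1 \land \lnot p4)), \lnot (((p2 \to \lnot p4) \lor \lnot p1) \land (p3 \land (p1 \to p3))).
  branch 1 (add (\lnot (\lnot p4 \lor p3) \land \lnot (p1 \land \lnot p4)), (((p2 \to \lnot p4) \lor \lnot p1) \land (p3 \land (p1 \to p3)))):
    (\lnot (\lnot p4 \lor p3) \land \lnot (p1 \land \lnot p4)): α-rule — add \lnot (\lnot p4 \lor p3), \lnot (p1 \land \lnot p4).
    (((p2 \to \lnot p4) \lor \lnot p1) \land (p3 \land (p1 \to p3))): α-rule — add ((p2 \to \lnot p4) \lor \lnot p1), (p3 \land (p1 \to p3)).
    \lnot (\lnot p4 \lor p3): α-rule — add \lnot \lnot p4, \lnot p3.
    (p3 \land (p1 \to p3)): α-rule — add p3, (p1 \to p3).
    × closes — contains both p3 and \lnot p3.
  branch 2 (add \lnot (\lnot (\lnot p4 \lor p3) \land \lnot (p1 \land \lnot p4)), \lnot (((p2 \to \lnot p4) \lor \lnot p1) \land (p3 \land (p1 \to p3)))):
    \lnot (\lnot (\lnot p4 \lor p3) \land \lnot (p1 \land \lnot p4)): β-rule — branch into \lnot \lnot (\lnot p4 \lor p3)  //  \lnot \lnot (p1 \land \lnot p4).
      branch 2.1 (add \lnot \lnot (\lnot p4 \lor p3)):
        \lnot (((p2 \to \lnot p4) \lor \lnot p1) \land (p3 \land (p1 \to p3))): β-rule — branch into \lnot ((p2 \to \lnot p4) \lor \lnot p1)  //  \lnot (p3 \land (p1 \to p3)).
          branch 2.1.1 (add \lnot ((p2 \to \lnot p4) \lor \lnot p1)):
            \lnot ((p2 \to \lnot p4) \lor \lnot p1): α-rule — add \lnot (p2 \to \lnot p4), \lnot \lnot p1.
            \lnot (p2 \to \lnot p4): α-rule — add p2, \lnot \lnot p4.
            \lnot \lnot (\lnot p4 \lor p3): β-rule — branch into \lnot p4  //  p3.
              branch 2.1.1.1 (add \lnot p4):
                × closes — contains both p4 and \lnot p4.
              branch 2.1.1.2 (add p3):
                ○ open, literals {p1=true, p2=true, p3=true, p4=true}.
          branch 2.1.2 (add \lnot (p3 \land (p1 \to p3))):
            \lnot \lnot (\lnot p4 \lor p3): β-rule — branch into \lnot p4  //  p3.
              branch 2.1.2.1 (add \lnot p4):
                \lnot (p3 \land (p1 \to p3)): β-rule — branch into \lnot p3  //  \lnot (p1 \to p3).
                  branch 2.1.2.1.1 (add \lnot p3):
                    ○ open, literals {p3=false, p4=false}.
                  branch 2.1.2.1.2 (add \lnot (p1 \to p3)):
                    \lnot (p1 \to p3): α-rule — add p1, \lnot p3.
                    ○ open, literals {p1=true, p3=false, p4=false}.
              branch 2.1.2.2 (add p3):
                \lnot (p3 \land (p1 \to p3)): β-rule — branch into \lnot p3  //  \lnot (p1 \to p3).
                  branch 2.1.2.2.1 (add \lnot p3):
                    × closes — contains both p3 and \lnot p3.
                  branch 2.1.2.2.2 (add \lnot (p1 \to p3)):
                    \lnot (p1 \to p3): α-rule — add p1, \lnot p3.
                    × closes — contains both p3 and \lnot p3.
      branch 2.2 (add \lnot \lnot (p1 \land \lnot p4)):
        \lnot \lnot (p1 \land \lnot p4): α-rule — add p1, \lnot p4.
        \lnot (((p2 \to \lnot p4) \lor \lnot p1) \land (p3 \land (p1 \to p3))): β-rule — branch into \lnot ((p2 \to \lnot p4) \lor \lnot p1)  //  \lnot (p3 \land (p1 \to p3)).
          branch 2.2.1 (add \lnot ((p2 \to \lnot p4) \lor \lnot p1)):
            \lnot ((p2 \to \lnot p4) \lor \lnot p1): α-rule — add \lnot (p2 \to \lnot p4), \lnot \lnot p1.
            \lnot (p2 \to \lnot p4): α-rule — add p2, \lnot \lnot p4.
            × closes — contains both p4 and \lnot p4.
          branch 2.2.2 (add \lnot (p3 \land (p1 \to p3))):
            \lnot (p3 \land (p1 \to p3)): β-rule — branch into \lnot p3  //  \lnot (p1 \to p3).
              branch 2.2.2.1 (add \lnot p3):
                ○ open, literals {p1=true, p3=false, p4=false}.
              branch 2.2.2.2 (add \lnot (p1 \to p3)):
                \lnot (p1 \to p3): α-rule — add p1, \lnot p3.
                ○ open, literals {p1=true, p3=false, p4=false}.
5 branches closed, 5 open.
Each open branch fixes some atoms; the unmentioned ones are free. Counting distinct full assignments: branch {p1=true, p2=true, p3=true, p4=true} (none free) contributes 1 new; branch {p3=false, p4=false} (p1, p2) contributes 4 new; branch {p1=true, p3=false, p4=false} (p2) contributes 0 new; branch {p1=true, p3=false, p4=false} (p2) contributes 0 new; branch {p1=true, p3=false, p4=false} (p2) contributes 0 new. Total: 5.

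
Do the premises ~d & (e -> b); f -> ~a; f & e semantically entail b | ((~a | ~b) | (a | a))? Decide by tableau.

Initial set: {T (~d & (e -> b)); T (f -> ~a); T (f & e); F (b | ((~a | ~b) | (a | a)))}.
T (~d & (e -> b)): α-rule — add T ~d, T (e -> b).
T (f & e): α-rule — add T f, T e.
F (b | ((~a | ~b) | (a | a))): α-rule — add F b, F ((~a | ~b) | (a | a)).
F ((~a | ~b) | (a | a)): α-rule — add F (~a | ~b), F (a | a).
F (~a | ~b): α-rule — add F ~a, F ~b.
× closes — contains both b and ~b.
All 1 branch closes.
Every branch closed, so the premises entail the conclusion.

Yes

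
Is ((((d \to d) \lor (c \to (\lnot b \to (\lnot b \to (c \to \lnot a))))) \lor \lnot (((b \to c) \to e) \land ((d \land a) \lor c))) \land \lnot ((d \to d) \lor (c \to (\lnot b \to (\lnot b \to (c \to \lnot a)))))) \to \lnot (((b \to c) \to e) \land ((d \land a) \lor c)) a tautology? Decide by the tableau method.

Assume the negation and expand:
Initial set: {\lnot (((((d \to d) \lor (c \to (\lnot b \to (\lnot b \to (c \to \lnot a))))) \lor \lnot (((b \to c) \to e) \land ((d \land a) \lor c))) \land \lnot ((d \to d) \lor (c \to (\lnot b \to (\lnot b \to (c \to \lnot a)))))) \to \lnot (((b \to c) \to e) \land ((d \land a) \lor c)))}.
\lnot (((((d \to d) \lor (c \to (\lnot b \to (\lnot b \to (c \to \lnot a))))) \lor \lnot (((b \to c) \to e) \land ((d \land a) \lor c))) \land \lnot ((d \to d) \lor (c \to (\lnot b \to (\lnot b \to (c \to \lnot a)))))) \to \lnot (((b \to c) \to e) \land ((d \land a) \lor c))): α-rule — add ((((d \to d) \lor (c \to (\lnot b \to (\lnot b \to (c \to \lnot a))))) \lor \lnot (((b \to c) \to e) \land ((d \land a) \lor c))) \land \lnot ((d \to d) \lor (c \to (\lnot b \to (\lnot b \to (c \to \lnot a)))))), \lnot \lnot (((b \to c) \to e) \land ((d \land a) \lor c)).
((((d \to d) \lor (c \to (\lnot b \to (\lnot b \to (c \to \lnot a))))) \lor \lnot (((b \to c) \to e) \land ((d \land a) \lor c))) \land \lnot ((d \to d) \lor (c \to (\lnot b \to (\lnot b \to (c \to \lnot a)))))): α-rule — add (((d \to d) \lor (c \to (\lnot b \to (\lnot b \to (c \to \lnot a))))) \lor \lnot (((b \to c) \to e) \land ((d \land a) \lor c))), \lnot ((d \to d) \lor (c \to (\lnot b \to (\lnot b \to (c \to \lnot a))))).
\lnot \lnot (((b \to c) \to e) \land ((d \land a) \lor c)): α-rule — add ((b \to c) \to e), ((d \land a) \lor c).
\lnot ((d \to d) \lor (c \to (\lnot b \to (\lnot b \to (c \to \lnot a))))): α-rule — add \lnot (d \to d), \lnot (c \to (\lnot b \to (\lnot b \to (c \to \lnot a)))).
\lnot (d \to d): α-rule — add d, \lnot d.
× closes — contains both d and \lnot d.
All 1 branch closes.
Every branch closed, so the negation is unsatisfiable and the formula is valid.

Valid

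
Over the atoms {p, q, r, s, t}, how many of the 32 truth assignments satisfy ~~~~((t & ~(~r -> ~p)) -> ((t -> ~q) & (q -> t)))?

30

Initial set: {~~~~((t & ~(~r -> ~p)) -> ((t -> ~q) & (q -> t)))}.
~~~~((t & ~(~r -> ~p)) -> ((t -> ~q) & (q -> t))): drop double negation, giving ~~((t & ~(~r -> ~p)) -> ((t -> ~q) & (q -> t))).
~~((t & ~(~r -> ~p)) -> ((t -> ~q) & (q -> t))): drop double negation, giving ((t & ~(~r -> ~p)) -> ((t -> ~q) & (q -> t))).
((t & ~(~r -> ~p)) -> ((t -> ~q) & (q -> t))): β-rule — branch into ~(t & ~(~r -> ~p))  //  ((t -> ~q) & (q -> t)).
  branch 1 (add ~(t & ~(~r -> ~p))):
    ~(t & ~(~r -> ~p)): β-rule — branch into ~t  //  ~~(~r -> ~p).
      branch 1.1 (add ~t):
        ○ open, literals {t=0}.
      branch 1.2 (add ~~(~r -> ~p)):
        ~~(~r -> ~p): β-rule — branch into ~~r  //  ~p.
          branch 1.2.1 (add ~~r):
            ○ open, literals {r=1}.
          branch 1.2.2 (add ~p):
            ○ open, literals {p=0}.
  branch 2 (add ((t -> ~q) & (q -> t))):
    ((t -> ~q) & (q -> t)): α-rule — add (t -> ~q), (q -> t).
    (t -> ~q): β-rule — branch into ~t  //  ~q.
      branch 2.1 (add ~t):
        (q -> t): β-rule — branch into ~q  //  t.
          branch 2.1.1 (add ~q):
            ○ open, literals {q=0, t=0}.
          branch 2.1.2 (add t):
            × closes — contains both t and ~t.
      branch 2.2 (add ~q):
        (q -> t): β-rule — branch into ~q  //  t.
          branch 2.2.1 (add ~q):
            ○ open, literals {q=0}.
          branch 2.2.2 (add t):
            ○ open, literals {q=0, t=1}.
1 branch closed, 6 open.
Each open branch fixes some atoms; the unmentioned ones are free. Counting distinct full assignments: branch {t=0} (p, q, r, s) contributes 16 new; branch {r=1} (p, q, s, t) contributes 8 new; branch {p=0} (q, r, s, t) contributes 4 new; branch {q=0, t=0} (p, r, s) contributes 0 new; branch {q=0} (p, r, s, t) contributes 2 new; branch {q=0, t=1} (p, r, s) contributes 0 new. Total: 30.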